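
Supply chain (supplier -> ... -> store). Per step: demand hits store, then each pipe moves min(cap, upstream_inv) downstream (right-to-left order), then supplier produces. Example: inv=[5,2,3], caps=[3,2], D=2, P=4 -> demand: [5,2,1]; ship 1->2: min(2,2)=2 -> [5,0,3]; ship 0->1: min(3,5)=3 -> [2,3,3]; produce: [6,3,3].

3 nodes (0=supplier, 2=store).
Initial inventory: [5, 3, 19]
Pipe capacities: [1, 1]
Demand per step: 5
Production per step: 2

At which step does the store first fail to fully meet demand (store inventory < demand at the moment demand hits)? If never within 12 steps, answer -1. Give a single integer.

Step 1: demand=5,sold=5 ship[1->2]=1 ship[0->1]=1 prod=2 -> [6 3 15]
Step 2: demand=5,sold=5 ship[1->2]=1 ship[0->1]=1 prod=2 -> [7 3 11]
Step 3: demand=5,sold=5 ship[1->2]=1 ship[0->1]=1 prod=2 -> [8 3 7]
Step 4: demand=5,sold=5 ship[1->2]=1 ship[0->1]=1 prod=2 -> [9 3 3]
Step 5: demand=5,sold=3 ship[1->2]=1 ship[0->1]=1 prod=2 -> [10 3 1]
Step 6: demand=5,sold=1 ship[1->2]=1 ship[0->1]=1 prod=2 -> [11 3 1]
Step 7: demand=5,sold=1 ship[1->2]=1 ship[0->1]=1 prod=2 -> [12 3 1]
Step 8: demand=5,sold=1 ship[1->2]=1 ship[0->1]=1 prod=2 -> [13 3 1]
Step 9: demand=5,sold=1 ship[1->2]=1 ship[0->1]=1 prod=2 -> [14 3 1]
Step 10: demand=5,sold=1 ship[1->2]=1 ship[0->1]=1 prod=2 -> [15 3 1]
Step 11: demand=5,sold=1 ship[1->2]=1 ship[0->1]=1 prod=2 -> [16 3 1]
Step 12: demand=5,sold=1 ship[1->2]=1 ship[0->1]=1 prod=2 -> [17 3 1]
First stockout at step 5

5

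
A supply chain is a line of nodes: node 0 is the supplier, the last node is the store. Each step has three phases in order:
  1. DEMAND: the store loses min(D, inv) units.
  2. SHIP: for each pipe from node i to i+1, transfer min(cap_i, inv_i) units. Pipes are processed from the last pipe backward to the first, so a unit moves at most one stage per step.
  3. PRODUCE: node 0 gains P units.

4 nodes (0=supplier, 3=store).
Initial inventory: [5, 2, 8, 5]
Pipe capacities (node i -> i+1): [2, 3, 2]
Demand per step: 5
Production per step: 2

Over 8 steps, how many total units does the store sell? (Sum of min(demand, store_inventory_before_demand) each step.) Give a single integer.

Step 1: sold=5 (running total=5) -> [5 2 8 2]
Step 2: sold=2 (running total=7) -> [5 2 8 2]
Step 3: sold=2 (running total=9) -> [5 2 8 2]
Step 4: sold=2 (running total=11) -> [5 2 8 2]
Step 5: sold=2 (running total=13) -> [5 2 8 2]
Step 6: sold=2 (running total=15) -> [5 2 8 2]
Step 7: sold=2 (running total=17) -> [5 2 8 2]
Step 8: sold=2 (running total=19) -> [5 2 8 2]

Answer: 19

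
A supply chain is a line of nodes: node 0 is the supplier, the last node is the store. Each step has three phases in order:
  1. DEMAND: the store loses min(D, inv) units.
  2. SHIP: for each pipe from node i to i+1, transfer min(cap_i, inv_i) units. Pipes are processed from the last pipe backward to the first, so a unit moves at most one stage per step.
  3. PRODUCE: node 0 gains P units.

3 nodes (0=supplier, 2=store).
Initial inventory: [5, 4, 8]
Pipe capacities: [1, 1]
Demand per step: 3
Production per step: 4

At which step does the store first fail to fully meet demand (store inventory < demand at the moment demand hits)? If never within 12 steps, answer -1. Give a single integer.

Step 1: demand=3,sold=3 ship[1->2]=1 ship[0->1]=1 prod=4 -> [8 4 6]
Step 2: demand=3,sold=3 ship[1->2]=1 ship[0->1]=1 prod=4 -> [11 4 4]
Step 3: demand=3,sold=3 ship[1->2]=1 ship[0->1]=1 prod=4 -> [14 4 2]
Step 4: demand=3,sold=2 ship[1->2]=1 ship[0->1]=1 prod=4 -> [17 4 1]
Step 5: demand=3,sold=1 ship[1->2]=1 ship[0->1]=1 prod=4 -> [20 4 1]
Step 6: demand=3,sold=1 ship[1->2]=1 ship[0->1]=1 prod=4 -> [23 4 1]
Step 7: demand=3,sold=1 ship[1->2]=1 ship[0->1]=1 prod=4 -> [26 4 1]
Step 8: demand=3,sold=1 ship[1->2]=1 ship[0->1]=1 prod=4 -> [29 4 1]
Step 9: demand=3,sold=1 ship[1->2]=1 ship[0->1]=1 prod=4 -> [32 4 1]
Step 10: demand=3,sold=1 ship[1->2]=1 ship[0->1]=1 prod=4 -> [35 4 1]
Step 11: demand=3,sold=1 ship[1->2]=1 ship[0->1]=1 prod=4 -> [38 4 1]
Step 12: demand=3,sold=1 ship[1->2]=1 ship[0->1]=1 prod=4 -> [41 4 1]
First stockout at step 4

4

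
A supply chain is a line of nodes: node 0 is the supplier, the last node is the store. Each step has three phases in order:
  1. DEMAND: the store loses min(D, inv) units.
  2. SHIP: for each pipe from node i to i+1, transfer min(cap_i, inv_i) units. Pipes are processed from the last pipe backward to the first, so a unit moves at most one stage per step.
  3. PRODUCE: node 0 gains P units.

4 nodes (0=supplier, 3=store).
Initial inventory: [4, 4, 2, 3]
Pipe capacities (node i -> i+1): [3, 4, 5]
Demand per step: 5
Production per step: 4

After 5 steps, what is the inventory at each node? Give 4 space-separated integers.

Step 1: demand=5,sold=3 ship[2->3]=2 ship[1->2]=4 ship[0->1]=3 prod=4 -> inv=[5 3 4 2]
Step 2: demand=5,sold=2 ship[2->3]=4 ship[1->2]=3 ship[0->1]=3 prod=4 -> inv=[6 3 3 4]
Step 3: demand=5,sold=4 ship[2->3]=3 ship[1->2]=3 ship[0->1]=3 prod=4 -> inv=[7 3 3 3]
Step 4: demand=5,sold=3 ship[2->3]=3 ship[1->2]=3 ship[0->1]=3 prod=4 -> inv=[8 3 3 3]
Step 5: demand=5,sold=3 ship[2->3]=3 ship[1->2]=3 ship[0->1]=3 prod=4 -> inv=[9 3 3 3]

9 3 3 3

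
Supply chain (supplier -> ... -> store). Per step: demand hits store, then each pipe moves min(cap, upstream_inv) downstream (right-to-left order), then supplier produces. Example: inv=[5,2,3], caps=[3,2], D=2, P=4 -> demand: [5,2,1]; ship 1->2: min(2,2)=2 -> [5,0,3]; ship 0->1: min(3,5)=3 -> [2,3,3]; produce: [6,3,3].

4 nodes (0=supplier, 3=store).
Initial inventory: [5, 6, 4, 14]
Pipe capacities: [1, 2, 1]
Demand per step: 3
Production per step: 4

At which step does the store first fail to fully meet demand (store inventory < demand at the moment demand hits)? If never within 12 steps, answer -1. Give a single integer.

Step 1: demand=3,sold=3 ship[2->3]=1 ship[1->2]=2 ship[0->1]=1 prod=4 -> [8 5 5 12]
Step 2: demand=3,sold=3 ship[2->3]=1 ship[1->2]=2 ship[0->1]=1 prod=4 -> [11 4 6 10]
Step 3: demand=3,sold=3 ship[2->3]=1 ship[1->2]=2 ship[0->1]=1 prod=4 -> [14 3 7 8]
Step 4: demand=3,sold=3 ship[2->3]=1 ship[1->2]=2 ship[0->1]=1 prod=4 -> [17 2 8 6]
Step 5: demand=3,sold=3 ship[2->3]=1 ship[1->2]=2 ship[0->1]=1 prod=4 -> [20 1 9 4]
Step 6: demand=3,sold=3 ship[2->3]=1 ship[1->2]=1 ship[0->1]=1 prod=4 -> [23 1 9 2]
Step 7: demand=3,sold=2 ship[2->3]=1 ship[1->2]=1 ship[0->1]=1 prod=4 -> [26 1 9 1]
Step 8: demand=3,sold=1 ship[2->3]=1 ship[1->2]=1 ship[0->1]=1 prod=4 -> [29 1 9 1]
Step 9: demand=3,sold=1 ship[2->3]=1 ship[1->2]=1 ship[0->1]=1 prod=4 -> [32 1 9 1]
Step 10: demand=3,sold=1 ship[2->3]=1 ship[1->2]=1 ship[0->1]=1 prod=4 -> [35 1 9 1]
Step 11: demand=3,sold=1 ship[2->3]=1 ship[1->2]=1 ship[0->1]=1 prod=4 -> [38 1 9 1]
Step 12: demand=3,sold=1 ship[2->3]=1 ship[1->2]=1 ship[0->1]=1 prod=4 -> [41 1 9 1]
First stockout at step 7

7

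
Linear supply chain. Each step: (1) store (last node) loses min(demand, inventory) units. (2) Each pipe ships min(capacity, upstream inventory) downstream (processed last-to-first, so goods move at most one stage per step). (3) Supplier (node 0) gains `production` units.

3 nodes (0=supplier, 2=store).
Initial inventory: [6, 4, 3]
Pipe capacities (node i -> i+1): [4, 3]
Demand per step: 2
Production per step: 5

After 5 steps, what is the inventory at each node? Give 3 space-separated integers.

Step 1: demand=2,sold=2 ship[1->2]=3 ship[0->1]=4 prod=5 -> inv=[7 5 4]
Step 2: demand=2,sold=2 ship[1->2]=3 ship[0->1]=4 prod=5 -> inv=[8 6 5]
Step 3: demand=2,sold=2 ship[1->2]=3 ship[0->1]=4 prod=5 -> inv=[9 7 6]
Step 4: demand=2,sold=2 ship[1->2]=3 ship[0->1]=4 prod=5 -> inv=[10 8 7]
Step 5: demand=2,sold=2 ship[1->2]=3 ship[0->1]=4 prod=5 -> inv=[11 9 8]

11 9 8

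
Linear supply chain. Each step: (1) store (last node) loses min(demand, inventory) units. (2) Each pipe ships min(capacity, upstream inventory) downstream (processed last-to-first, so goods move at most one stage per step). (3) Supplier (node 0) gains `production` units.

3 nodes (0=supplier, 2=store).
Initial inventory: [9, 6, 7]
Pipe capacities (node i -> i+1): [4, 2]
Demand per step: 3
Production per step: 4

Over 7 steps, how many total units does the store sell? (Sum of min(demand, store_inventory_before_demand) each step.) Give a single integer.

Step 1: sold=3 (running total=3) -> [9 8 6]
Step 2: sold=3 (running total=6) -> [9 10 5]
Step 3: sold=3 (running total=9) -> [9 12 4]
Step 4: sold=3 (running total=12) -> [9 14 3]
Step 5: sold=3 (running total=15) -> [9 16 2]
Step 6: sold=2 (running total=17) -> [9 18 2]
Step 7: sold=2 (running total=19) -> [9 20 2]

Answer: 19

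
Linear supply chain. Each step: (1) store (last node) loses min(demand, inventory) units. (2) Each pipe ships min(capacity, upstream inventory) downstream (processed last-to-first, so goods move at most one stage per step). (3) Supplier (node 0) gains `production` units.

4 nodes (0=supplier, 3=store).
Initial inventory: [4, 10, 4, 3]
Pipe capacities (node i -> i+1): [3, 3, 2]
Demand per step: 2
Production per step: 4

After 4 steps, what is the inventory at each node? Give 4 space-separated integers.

Step 1: demand=2,sold=2 ship[2->3]=2 ship[1->2]=3 ship[0->1]=3 prod=4 -> inv=[5 10 5 3]
Step 2: demand=2,sold=2 ship[2->3]=2 ship[1->2]=3 ship[0->1]=3 prod=4 -> inv=[6 10 6 3]
Step 3: demand=2,sold=2 ship[2->3]=2 ship[1->2]=3 ship[0->1]=3 prod=4 -> inv=[7 10 7 3]
Step 4: demand=2,sold=2 ship[2->3]=2 ship[1->2]=3 ship[0->1]=3 prod=4 -> inv=[8 10 8 3]

8 10 8 3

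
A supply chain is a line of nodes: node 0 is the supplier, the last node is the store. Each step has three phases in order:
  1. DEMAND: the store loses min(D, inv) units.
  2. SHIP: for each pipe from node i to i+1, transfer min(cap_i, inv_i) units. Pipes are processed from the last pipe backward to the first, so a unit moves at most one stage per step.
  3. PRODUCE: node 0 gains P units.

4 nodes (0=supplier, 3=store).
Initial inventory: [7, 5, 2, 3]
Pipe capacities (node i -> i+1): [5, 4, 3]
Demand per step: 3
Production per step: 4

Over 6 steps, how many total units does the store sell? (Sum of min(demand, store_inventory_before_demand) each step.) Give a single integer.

Step 1: sold=3 (running total=3) -> [6 6 4 2]
Step 2: sold=2 (running total=5) -> [5 7 5 3]
Step 3: sold=3 (running total=8) -> [4 8 6 3]
Step 4: sold=3 (running total=11) -> [4 8 7 3]
Step 5: sold=3 (running total=14) -> [4 8 8 3]
Step 6: sold=3 (running total=17) -> [4 8 9 3]

Answer: 17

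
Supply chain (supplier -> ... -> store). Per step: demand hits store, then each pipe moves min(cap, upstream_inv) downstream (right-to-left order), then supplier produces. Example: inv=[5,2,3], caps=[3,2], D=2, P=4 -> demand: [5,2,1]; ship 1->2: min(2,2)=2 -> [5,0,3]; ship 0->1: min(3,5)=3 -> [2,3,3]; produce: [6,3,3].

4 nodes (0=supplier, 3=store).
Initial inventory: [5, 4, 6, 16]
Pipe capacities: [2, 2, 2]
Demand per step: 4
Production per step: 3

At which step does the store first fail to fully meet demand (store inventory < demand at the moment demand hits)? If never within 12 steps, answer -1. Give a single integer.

Step 1: demand=4,sold=4 ship[2->3]=2 ship[1->2]=2 ship[0->1]=2 prod=3 -> [6 4 6 14]
Step 2: demand=4,sold=4 ship[2->3]=2 ship[1->2]=2 ship[0->1]=2 prod=3 -> [7 4 6 12]
Step 3: demand=4,sold=4 ship[2->3]=2 ship[1->2]=2 ship[0->1]=2 prod=3 -> [8 4 6 10]
Step 4: demand=4,sold=4 ship[2->3]=2 ship[1->2]=2 ship[0->1]=2 prod=3 -> [9 4 6 8]
Step 5: demand=4,sold=4 ship[2->3]=2 ship[1->2]=2 ship[0->1]=2 prod=3 -> [10 4 6 6]
Step 6: demand=4,sold=4 ship[2->3]=2 ship[1->2]=2 ship[0->1]=2 prod=3 -> [11 4 6 4]
Step 7: demand=4,sold=4 ship[2->3]=2 ship[1->2]=2 ship[0->1]=2 prod=3 -> [12 4 6 2]
Step 8: demand=4,sold=2 ship[2->3]=2 ship[1->2]=2 ship[0->1]=2 prod=3 -> [13 4 6 2]
Step 9: demand=4,sold=2 ship[2->3]=2 ship[1->2]=2 ship[0->1]=2 prod=3 -> [14 4 6 2]
Step 10: demand=4,sold=2 ship[2->3]=2 ship[1->2]=2 ship[0->1]=2 prod=3 -> [15 4 6 2]
Step 11: demand=4,sold=2 ship[2->3]=2 ship[1->2]=2 ship[0->1]=2 prod=3 -> [16 4 6 2]
Step 12: demand=4,sold=2 ship[2->3]=2 ship[1->2]=2 ship[0->1]=2 prod=3 -> [17 4 6 2]
First stockout at step 8

8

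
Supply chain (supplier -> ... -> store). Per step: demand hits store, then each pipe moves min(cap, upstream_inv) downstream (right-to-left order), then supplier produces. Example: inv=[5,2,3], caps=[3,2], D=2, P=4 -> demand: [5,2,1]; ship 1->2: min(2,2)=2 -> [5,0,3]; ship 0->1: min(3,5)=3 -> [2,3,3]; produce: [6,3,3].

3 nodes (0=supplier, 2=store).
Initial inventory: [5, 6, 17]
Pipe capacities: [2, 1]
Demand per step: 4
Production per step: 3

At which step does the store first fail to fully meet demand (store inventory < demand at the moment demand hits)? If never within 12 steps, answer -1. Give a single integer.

Step 1: demand=4,sold=4 ship[1->2]=1 ship[0->1]=2 prod=3 -> [6 7 14]
Step 2: demand=4,sold=4 ship[1->2]=1 ship[0->1]=2 prod=3 -> [7 8 11]
Step 3: demand=4,sold=4 ship[1->2]=1 ship[0->1]=2 prod=3 -> [8 9 8]
Step 4: demand=4,sold=4 ship[1->2]=1 ship[0->1]=2 prod=3 -> [9 10 5]
Step 5: demand=4,sold=4 ship[1->2]=1 ship[0->1]=2 prod=3 -> [10 11 2]
Step 6: demand=4,sold=2 ship[1->2]=1 ship[0->1]=2 prod=3 -> [11 12 1]
Step 7: demand=4,sold=1 ship[1->2]=1 ship[0->1]=2 prod=3 -> [12 13 1]
Step 8: demand=4,sold=1 ship[1->2]=1 ship[0->1]=2 prod=3 -> [13 14 1]
Step 9: demand=4,sold=1 ship[1->2]=1 ship[0->1]=2 prod=3 -> [14 15 1]
Step 10: demand=4,sold=1 ship[1->2]=1 ship[0->1]=2 prod=3 -> [15 16 1]
Step 11: demand=4,sold=1 ship[1->2]=1 ship[0->1]=2 prod=3 -> [16 17 1]
Step 12: demand=4,sold=1 ship[1->2]=1 ship[0->1]=2 prod=3 -> [17 18 1]
First stockout at step 6

6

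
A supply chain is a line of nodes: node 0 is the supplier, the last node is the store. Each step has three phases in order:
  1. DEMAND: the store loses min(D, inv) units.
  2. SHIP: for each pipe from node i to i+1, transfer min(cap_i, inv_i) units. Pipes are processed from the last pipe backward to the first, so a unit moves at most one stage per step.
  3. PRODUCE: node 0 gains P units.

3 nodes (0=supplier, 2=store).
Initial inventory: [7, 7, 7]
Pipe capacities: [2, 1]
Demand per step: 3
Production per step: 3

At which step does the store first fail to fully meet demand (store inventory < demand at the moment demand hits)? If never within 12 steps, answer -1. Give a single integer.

Step 1: demand=3,sold=3 ship[1->2]=1 ship[0->1]=2 prod=3 -> [8 8 5]
Step 2: demand=3,sold=3 ship[1->2]=1 ship[0->1]=2 prod=3 -> [9 9 3]
Step 3: demand=3,sold=3 ship[1->2]=1 ship[0->1]=2 prod=3 -> [10 10 1]
Step 4: demand=3,sold=1 ship[1->2]=1 ship[0->1]=2 prod=3 -> [11 11 1]
Step 5: demand=3,sold=1 ship[1->2]=1 ship[0->1]=2 prod=3 -> [12 12 1]
Step 6: demand=3,sold=1 ship[1->2]=1 ship[0->1]=2 prod=3 -> [13 13 1]
Step 7: demand=3,sold=1 ship[1->2]=1 ship[0->1]=2 prod=3 -> [14 14 1]
Step 8: demand=3,sold=1 ship[1->2]=1 ship[0->1]=2 prod=3 -> [15 15 1]
Step 9: demand=3,sold=1 ship[1->2]=1 ship[0->1]=2 prod=3 -> [16 16 1]
Step 10: demand=3,sold=1 ship[1->2]=1 ship[0->1]=2 prod=3 -> [17 17 1]
Step 11: demand=3,sold=1 ship[1->2]=1 ship[0->1]=2 prod=3 -> [18 18 1]
Step 12: demand=3,sold=1 ship[1->2]=1 ship[0->1]=2 prod=3 -> [19 19 1]
First stockout at step 4

4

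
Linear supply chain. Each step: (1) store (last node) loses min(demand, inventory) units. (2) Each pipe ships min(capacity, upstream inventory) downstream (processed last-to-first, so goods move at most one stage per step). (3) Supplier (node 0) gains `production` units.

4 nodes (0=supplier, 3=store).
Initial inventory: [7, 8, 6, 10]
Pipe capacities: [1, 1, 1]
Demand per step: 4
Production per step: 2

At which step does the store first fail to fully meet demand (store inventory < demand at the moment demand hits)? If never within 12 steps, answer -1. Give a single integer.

Step 1: demand=4,sold=4 ship[2->3]=1 ship[1->2]=1 ship[0->1]=1 prod=2 -> [8 8 6 7]
Step 2: demand=4,sold=4 ship[2->3]=1 ship[1->2]=1 ship[0->1]=1 prod=2 -> [9 8 6 4]
Step 3: demand=4,sold=4 ship[2->3]=1 ship[1->2]=1 ship[0->1]=1 prod=2 -> [10 8 6 1]
Step 4: demand=4,sold=1 ship[2->3]=1 ship[1->2]=1 ship[0->1]=1 prod=2 -> [11 8 6 1]
Step 5: demand=4,sold=1 ship[2->3]=1 ship[1->2]=1 ship[0->1]=1 prod=2 -> [12 8 6 1]
Step 6: demand=4,sold=1 ship[2->3]=1 ship[1->2]=1 ship[0->1]=1 prod=2 -> [13 8 6 1]
Step 7: demand=4,sold=1 ship[2->3]=1 ship[1->2]=1 ship[0->1]=1 prod=2 -> [14 8 6 1]
Step 8: demand=4,sold=1 ship[2->3]=1 ship[1->2]=1 ship[0->1]=1 prod=2 -> [15 8 6 1]
Step 9: demand=4,sold=1 ship[2->3]=1 ship[1->2]=1 ship[0->1]=1 prod=2 -> [16 8 6 1]
Step 10: demand=4,sold=1 ship[2->3]=1 ship[1->2]=1 ship[0->1]=1 prod=2 -> [17 8 6 1]
Step 11: demand=4,sold=1 ship[2->3]=1 ship[1->2]=1 ship[0->1]=1 prod=2 -> [18 8 6 1]
Step 12: demand=4,sold=1 ship[2->3]=1 ship[1->2]=1 ship[0->1]=1 prod=2 -> [19 8 6 1]
First stockout at step 4

4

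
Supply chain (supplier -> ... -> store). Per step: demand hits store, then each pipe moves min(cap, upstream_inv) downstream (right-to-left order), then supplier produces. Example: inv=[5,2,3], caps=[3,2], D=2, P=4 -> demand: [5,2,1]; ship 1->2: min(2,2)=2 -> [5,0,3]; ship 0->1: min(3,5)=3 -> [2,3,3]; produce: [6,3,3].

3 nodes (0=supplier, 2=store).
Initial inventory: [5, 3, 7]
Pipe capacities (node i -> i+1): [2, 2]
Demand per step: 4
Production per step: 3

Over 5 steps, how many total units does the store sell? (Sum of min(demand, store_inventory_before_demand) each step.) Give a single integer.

Answer: 15

Derivation:
Step 1: sold=4 (running total=4) -> [6 3 5]
Step 2: sold=4 (running total=8) -> [7 3 3]
Step 3: sold=3 (running total=11) -> [8 3 2]
Step 4: sold=2 (running total=13) -> [9 3 2]
Step 5: sold=2 (running total=15) -> [10 3 2]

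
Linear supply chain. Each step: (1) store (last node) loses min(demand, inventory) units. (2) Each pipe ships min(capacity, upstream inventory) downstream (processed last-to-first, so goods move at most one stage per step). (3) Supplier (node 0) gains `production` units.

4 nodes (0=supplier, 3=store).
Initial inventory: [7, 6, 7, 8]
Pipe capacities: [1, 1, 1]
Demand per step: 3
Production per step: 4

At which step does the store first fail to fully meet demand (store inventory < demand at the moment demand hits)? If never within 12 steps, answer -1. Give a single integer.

Step 1: demand=3,sold=3 ship[2->3]=1 ship[1->2]=1 ship[0->1]=1 prod=4 -> [10 6 7 6]
Step 2: demand=3,sold=3 ship[2->3]=1 ship[1->2]=1 ship[0->1]=1 prod=4 -> [13 6 7 4]
Step 3: demand=3,sold=3 ship[2->3]=1 ship[1->2]=1 ship[0->1]=1 prod=4 -> [16 6 7 2]
Step 4: demand=3,sold=2 ship[2->3]=1 ship[1->2]=1 ship[0->1]=1 prod=4 -> [19 6 7 1]
Step 5: demand=3,sold=1 ship[2->3]=1 ship[1->2]=1 ship[0->1]=1 prod=4 -> [22 6 7 1]
Step 6: demand=3,sold=1 ship[2->3]=1 ship[1->2]=1 ship[0->1]=1 prod=4 -> [25 6 7 1]
Step 7: demand=3,sold=1 ship[2->3]=1 ship[1->2]=1 ship[0->1]=1 prod=4 -> [28 6 7 1]
Step 8: demand=3,sold=1 ship[2->3]=1 ship[1->2]=1 ship[0->1]=1 prod=4 -> [31 6 7 1]
Step 9: demand=3,sold=1 ship[2->3]=1 ship[1->2]=1 ship[0->1]=1 prod=4 -> [34 6 7 1]
Step 10: demand=3,sold=1 ship[2->3]=1 ship[1->2]=1 ship[0->1]=1 prod=4 -> [37 6 7 1]
Step 11: demand=3,sold=1 ship[2->3]=1 ship[1->2]=1 ship[0->1]=1 prod=4 -> [40 6 7 1]
Step 12: demand=3,sold=1 ship[2->3]=1 ship[1->2]=1 ship[0->1]=1 prod=4 -> [43 6 7 1]
First stockout at step 4

4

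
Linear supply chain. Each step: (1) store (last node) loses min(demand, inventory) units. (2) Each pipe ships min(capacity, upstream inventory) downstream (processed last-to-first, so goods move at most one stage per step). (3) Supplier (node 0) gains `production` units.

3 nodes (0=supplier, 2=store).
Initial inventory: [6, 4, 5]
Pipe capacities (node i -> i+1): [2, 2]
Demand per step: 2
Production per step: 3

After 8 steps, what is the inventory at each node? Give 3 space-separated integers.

Step 1: demand=2,sold=2 ship[1->2]=2 ship[0->1]=2 prod=3 -> inv=[7 4 5]
Step 2: demand=2,sold=2 ship[1->2]=2 ship[0->1]=2 prod=3 -> inv=[8 4 5]
Step 3: demand=2,sold=2 ship[1->2]=2 ship[0->1]=2 prod=3 -> inv=[9 4 5]
Step 4: demand=2,sold=2 ship[1->2]=2 ship[0->1]=2 prod=3 -> inv=[10 4 5]
Step 5: demand=2,sold=2 ship[1->2]=2 ship[0->1]=2 prod=3 -> inv=[11 4 5]
Step 6: demand=2,sold=2 ship[1->2]=2 ship[0->1]=2 prod=3 -> inv=[12 4 5]
Step 7: demand=2,sold=2 ship[1->2]=2 ship[0->1]=2 prod=3 -> inv=[13 4 5]
Step 8: demand=2,sold=2 ship[1->2]=2 ship[0->1]=2 prod=3 -> inv=[14 4 5]

14 4 5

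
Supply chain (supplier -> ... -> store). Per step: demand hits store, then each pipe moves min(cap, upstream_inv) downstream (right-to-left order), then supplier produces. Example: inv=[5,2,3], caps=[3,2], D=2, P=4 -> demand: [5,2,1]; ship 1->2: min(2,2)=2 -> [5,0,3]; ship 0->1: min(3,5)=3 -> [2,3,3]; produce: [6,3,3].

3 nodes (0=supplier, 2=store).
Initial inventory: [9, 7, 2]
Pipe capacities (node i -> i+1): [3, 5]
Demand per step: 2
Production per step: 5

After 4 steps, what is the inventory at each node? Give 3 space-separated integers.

Step 1: demand=2,sold=2 ship[1->2]=5 ship[0->1]=3 prod=5 -> inv=[11 5 5]
Step 2: demand=2,sold=2 ship[1->2]=5 ship[0->1]=3 prod=5 -> inv=[13 3 8]
Step 3: demand=2,sold=2 ship[1->2]=3 ship[0->1]=3 prod=5 -> inv=[15 3 9]
Step 4: demand=2,sold=2 ship[1->2]=3 ship[0->1]=3 prod=5 -> inv=[17 3 10]

17 3 10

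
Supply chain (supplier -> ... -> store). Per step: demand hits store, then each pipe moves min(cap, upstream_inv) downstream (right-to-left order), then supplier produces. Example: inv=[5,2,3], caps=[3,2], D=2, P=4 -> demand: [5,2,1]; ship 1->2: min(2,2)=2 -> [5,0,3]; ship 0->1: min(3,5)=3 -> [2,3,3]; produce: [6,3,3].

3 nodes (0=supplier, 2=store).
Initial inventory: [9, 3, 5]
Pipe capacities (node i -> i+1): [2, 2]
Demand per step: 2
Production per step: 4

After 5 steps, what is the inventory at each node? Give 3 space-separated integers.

Step 1: demand=2,sold=2 ship[1->2]=2 ship[0->1]=2 prod=4 -> inv=[11 3 5]
Step 2: demand=2,sold=2 ship[1->2]=2 ship[0->1]=2 prod=4 -> inv=[13 3 5]
Step 3: demand=2,sold=2 ship[1->2]=2 ship[0->1]=2 prod=4 -> inv=[15 3 5]
Step 4: demand=2,sold=2 ship[1->2]=2 ship[0->1]=2 prod=4 -> inv=[17 3 5]
Step 5: demand=2,sold=2 ship[1->2]=2 ship[0->1]=2 prod=4 -> inv=[19 3 5]

19 3 5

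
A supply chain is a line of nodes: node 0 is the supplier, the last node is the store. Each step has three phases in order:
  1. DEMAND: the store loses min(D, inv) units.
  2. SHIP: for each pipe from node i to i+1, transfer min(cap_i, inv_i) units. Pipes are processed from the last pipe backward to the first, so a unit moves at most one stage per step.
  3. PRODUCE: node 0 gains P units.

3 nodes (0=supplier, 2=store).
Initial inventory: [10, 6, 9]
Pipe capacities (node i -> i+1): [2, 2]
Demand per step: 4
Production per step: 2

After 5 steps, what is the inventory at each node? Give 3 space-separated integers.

Step 1: demand=4,sold=4 ship[1->2]=2 ship[0->1]=2 prod=2 -> inv=[10 6 7]
Step 2: demand=4,sold=4 ship[1->2]=2 ship[0->1]=2 prod=2 -> inv=[10 6 5]
Step 3: demand=4,sold=4 ship[1->2]=2 ship[0->1]=2 prod=2 -> inv=[10 6 3]
Step 4: demand=4,sold=3 ship[1->2]=2 ship[0->1]=2 prod=2 -> inv=[10 6 2]
Step 5: demand=4,sold=2 ship[1->2]=2 ship[0->1]=2 prod=2 -> inv=[10 6 2]

10 6 2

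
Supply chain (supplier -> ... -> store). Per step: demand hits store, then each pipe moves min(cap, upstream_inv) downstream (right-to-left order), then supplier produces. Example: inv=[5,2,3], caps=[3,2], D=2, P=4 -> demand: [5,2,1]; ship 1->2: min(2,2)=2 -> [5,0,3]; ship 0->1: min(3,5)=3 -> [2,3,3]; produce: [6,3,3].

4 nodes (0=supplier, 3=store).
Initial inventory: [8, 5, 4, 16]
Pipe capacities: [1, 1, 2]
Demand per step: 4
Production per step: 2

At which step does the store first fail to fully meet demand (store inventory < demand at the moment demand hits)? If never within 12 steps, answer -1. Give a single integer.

Step 1: demand=4,sold=4 ship[2->3]=2 ship[1->2]=1 ship[0->1]=1 prod=2 -> [9 5 3 14]
Step 2: demand=4,sold=4 ship[2->3]=2 ship[1->2]=1 ship[0->1]=1 prod=2 -> [10 5 2 12]
Step 3: demand=4,sold=4 ship[2->3]=2 ship[1->2]=1 ship[0->1]=1 prod=2 -> [11 5 1 10]
Step 4: demand=4,sold=4 ship[2->3]=1 ship[1->2]=1 ship[0->1]=1 prod=2 -> [12 5 1 7]
Step 5: demand=4,sold=4 ship[2->3]=1 ship[1->2]=1 ship[0->1]=1 prod=2 -> [13 5 1 4]
Step 6: demand=4,sold=4 ship[2->3]=1 ship[1->2]=1 ship[0->1]=1 prod=2 -> [14 5 1 1]
Step 7: demand=4,sold=1 ship[2->3]=1 ship[1->2]=1 ship[0->1]=1 prod=2 -> [15 5 1 1]
Step 8: demand=4,sold=1 ship[2->3]=1 ship[1->2]=1 ship[0->1]=1 prod=2 -> [16 5 1 1]
Step 9: demand=4,sold=1 ship[2->3]=1 ship[1->2]=1 ship[0->1]=1 prod=2 -> [17 5 1 1]
Step 10: demand=4,sold=1 ship[2->3]=1 ship[1->2]=1 ship[0->1]=1 prod=2 -> [18 5 1 1]
Step 11: demand=4,sold=1 ship[2->3]=1 ship[1->2]=1 ship[0->1]=1 prod=2 -> [19 5 1 1]
Step 12: demand=4,sold=1 ship[2->3]=1 ship[1->2]=1 ship[0->1]=1 prod=2 -> [20 5 1 1]
First stockout at step 7

7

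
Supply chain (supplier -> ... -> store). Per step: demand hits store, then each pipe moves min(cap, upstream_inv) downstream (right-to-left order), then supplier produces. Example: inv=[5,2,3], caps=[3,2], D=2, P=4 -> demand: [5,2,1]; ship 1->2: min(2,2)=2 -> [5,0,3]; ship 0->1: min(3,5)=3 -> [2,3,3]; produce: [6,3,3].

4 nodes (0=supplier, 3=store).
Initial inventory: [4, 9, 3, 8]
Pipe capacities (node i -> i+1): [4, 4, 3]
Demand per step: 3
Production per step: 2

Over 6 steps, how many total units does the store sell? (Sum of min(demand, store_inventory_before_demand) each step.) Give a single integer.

Answer: 18

Derivation:
Step 1: sold=3 (running total=3) -> [2 9 4 8]
Step 2: sold=3 (running total=6) -> [2 7 5 8]
Step 3: sold=3 (running total=9) -> [2 5 6 8]
Step 4: sold=3 (running total=12) -> [2 3 7 8]
Step 5: sold=3 (running total=15) -> [2 2 7 8]
Step 6: sold=3 (running total=18) -> [2 2 6 8]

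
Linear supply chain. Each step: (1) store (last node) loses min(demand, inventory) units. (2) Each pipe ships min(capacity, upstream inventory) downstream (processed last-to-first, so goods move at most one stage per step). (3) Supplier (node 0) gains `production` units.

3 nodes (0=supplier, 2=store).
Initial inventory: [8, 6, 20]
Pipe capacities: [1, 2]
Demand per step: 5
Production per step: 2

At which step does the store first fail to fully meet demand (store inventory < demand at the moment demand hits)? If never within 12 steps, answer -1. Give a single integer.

Step 1: demand=5,sold=5 ship[1->2]=2 ship[0->1]=1 prod=2 -> [9 5 17]
Step 2: demand=5,sold=5 ship[1->2]=2 ship[0->1]=1 prod=2 -> [10 4 14]
Step 3: demand=5,sold=5 ship[1->2]=2 ship[0->1]=1 prod=2 -> [11 3 11]
Step 4: demand=5,sold=5 ship[1->2]=2 ship[0->1]=1 prod=2 -> [12 2 8]
Step 5: demand=5,sold=5 ship[1->2]=2 ship[0->1]=1 prod=2 -> [13 1 5]
Step 6: demand=5,sold=5 ship[1->2]=1 ship[0->1]=1 prod=2 -> [14 1 1]
Step 7: demand=5,sold=1 ship[1->2]=1 ship[0->1]=1 prod=2 -> [15 1 1]
Step 8: demand=5,sold=1 ship[1->2]=1 ship[0->1]=1 prod=2 -> [16 1 1]
Step 9: demand=5,sold=1 ship[1->2]=1 ship[0->1]=1 prod=2 -> [17 1 1]
Step 10: demand=5,sold=1 ship[1->2]=1 ship[0->1]=1 prod=2 -> [18 1 1]
Step 11: demand=5,sold=1 ship[1->2]=1 ship[0->1]=1 prod=2 -> [19 1 1]
Step 12: demand=5,sold=1 ship[1->2]=1 ship[0->1]=1 prod=2 -> [20 1 1]
First stockout at step 7

7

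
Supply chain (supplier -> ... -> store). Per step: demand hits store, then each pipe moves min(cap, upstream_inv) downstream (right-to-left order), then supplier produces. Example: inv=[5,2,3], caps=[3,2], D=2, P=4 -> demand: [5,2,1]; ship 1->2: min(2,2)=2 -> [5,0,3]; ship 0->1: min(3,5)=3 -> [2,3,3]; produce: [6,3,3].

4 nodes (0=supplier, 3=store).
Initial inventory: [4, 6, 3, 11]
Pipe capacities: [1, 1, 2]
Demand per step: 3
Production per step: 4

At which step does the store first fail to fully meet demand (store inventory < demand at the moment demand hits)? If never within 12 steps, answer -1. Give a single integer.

Step 1: demand=3,sold=3 ship[2->3]=2 ship[1->2]=1 ship[0->1]=1 prod=4 -> [7 6 2 10]
Step 2: demand=3,sold=3 ship[2->3]=2 ship[1->2]=1 ship[0->1]=1 prod=4 -> [10 6 1 9]
Step 3: demand=3,sold=3 ship[2->3]=1 ship[1->2]=1 ship[0->1]=1 prod=4 -> [13 6 1 7]
Step 4: demand=3,sold=3 ship[2->3]=1 ship[1->2]=1 ship[0->1]=1 prod=4 -> [16 6 1 5]
Step 5: demand=3,sold=3 ship[2->3]=1 ship[1->2]=1 ship[0->1]=1 prod=4 -> [19 6 1 3]
Step 6: demand=3,sold=3 ship[2->3]=1 ship[1->2]=1 ship[0->1]=1 prod=4 -> [22 6 1 1]
Step 7: demand=3,sold=1 ship[2->3]=1 ship[1->2]=1 ship[0->1]=1 prod=4 -> [25 6 1 1]
Step 8: demand=3,sold=1 ship[2->3]=1 ship[1->2]=1 ship[0->1]=1 prod=4 -> [28 6 1 1]
Step 9: demand=3,sold=1 ship[2->3]=1 ship[1->2]=1 ship[0->1]=1 prod=4 -> [31 6 1 1]
Step 10: demand=3,sold=1 ship[2->3]=1 ship[1->2]=1 ship[0->1]=1 prod=4 -> [34 6 1 1]
Step 11: demand=3,sold=1 ship[2->3]=1 ship[1->2]=1 ship[0->1]=1 prod=4 -> [37 6 1 1]
Step 12: demand=3,sold=1 ship[2->3]=1 ship[1->2]=1 ship[0->1]=1 prod=4 -> [40 6 1 1]
First stockout at step 7

7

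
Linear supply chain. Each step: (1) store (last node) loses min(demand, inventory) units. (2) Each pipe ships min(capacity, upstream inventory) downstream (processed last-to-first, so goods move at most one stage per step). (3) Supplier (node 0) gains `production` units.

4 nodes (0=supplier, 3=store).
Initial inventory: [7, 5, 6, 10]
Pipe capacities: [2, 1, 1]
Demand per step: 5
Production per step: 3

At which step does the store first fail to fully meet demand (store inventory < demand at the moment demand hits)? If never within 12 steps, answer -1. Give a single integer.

Step 1: demand=5,sold=5 ship[2->3]=1 ship[1->2]=1 ship[0->1]=2 prod=3 -> [8 6 6 6]
Step 2: demand=5,sold=5 ship[2->3]=1 ship[1->2]=1 ship[0->1]=2 prod=3 -> [9 7 6 2]
Step 3: demand=5,sold=2 ship[2->3]=1 ship[1->2]=1 ship[0->1]=2 prod=3 -> [10 8 6 1]
Step 4: demand=5,sold=1 ship[2->3]=1 ship[1->2]=1 ship[0->1]=2 prod=3 -> [11 9 6 1]
Step 5: demand=5,sold=1 ship[2->3]=1 ship[1->2]=1 ship[0->1]=2 prod=3 -> [12 10 6 1]
Step 6: demand=5,sold=1 ship[2->3]=1 ship[1->2]=1 ship[0->1]=2 prod=3 -> [13 11 6 1]
Step 7: demand=5,sold=1 ship[2->3]=1 ship[1->2]=1 ship[0->1]=2 prod=3 -> [14 12 6 1]
Step 8: demand=5,sold=1 ship[2->3]=1 ship[1->2]=1 ship[0->1]=2 prod=3 -> [15 13 6 1]
Step 9: demand=5,sold=1 ship[2->3]=1 ship[1->2]=1 ship[0->1]=2 prod=3 -> [16 14 6 1]
Step 10: demand=5,sold=1 ship[2->3]=1 ship[1->2]=1 ship[0->1]=2 prod=3 -> [17 15 6 1]
Step 11: demand=5,sold=1 ship[2->3]=1 ship[1->2]=1 ship[0->1]=2 prod=3 -> [18 16 6 1]
Step 12: demand=5,sold=1 ship[2->3]=1 ship[1->2]=1 ship[0->1]=2 prod=3 -> [19 17 6 1]
First stockout at step 3

3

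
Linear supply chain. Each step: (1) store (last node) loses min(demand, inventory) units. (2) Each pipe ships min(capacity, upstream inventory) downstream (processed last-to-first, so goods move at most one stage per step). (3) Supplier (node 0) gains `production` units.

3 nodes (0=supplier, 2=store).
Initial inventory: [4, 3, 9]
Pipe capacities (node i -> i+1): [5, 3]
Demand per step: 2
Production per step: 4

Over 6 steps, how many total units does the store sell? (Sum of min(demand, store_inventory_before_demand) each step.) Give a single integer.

Answer: 12

Derivation:
Step 1: sold=2 (running total=2) -> [4 4 10]
Step 2: sold=2 (running total=4) -> [4 5 11]
Step 3: sold=2 (running total=6) -> [4 6 12]
Step 4: sold=2 (running total=8) -> [4 7 13]
Step 5: sold=2 (running total=10) -> [4 8 14]
Step 6: sold=2 (running total=12) -> [4 9 15]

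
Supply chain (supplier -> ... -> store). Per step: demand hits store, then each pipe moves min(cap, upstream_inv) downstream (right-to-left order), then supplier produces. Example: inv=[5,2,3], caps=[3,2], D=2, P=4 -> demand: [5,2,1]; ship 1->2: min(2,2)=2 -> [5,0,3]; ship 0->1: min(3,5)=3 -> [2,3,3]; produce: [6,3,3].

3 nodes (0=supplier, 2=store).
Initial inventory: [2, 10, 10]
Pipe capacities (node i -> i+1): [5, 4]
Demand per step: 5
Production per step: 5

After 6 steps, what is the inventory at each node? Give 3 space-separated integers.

Step 1: demand=5,sold=5 ship[1->2]=4 ship[0->1]=2 prod=5 -> inv=[5 8 9]
Step 2: demand=5,sold=5 ship[1->2]=4 ship[0->1]=5 prod=5 -> inv=[5 9 8]
Step 3: demand=5,sold=5 ship[1->2]=4 ship[0->1]=5 prod=5 -> inv=[5 10 7]
Step 4: demand=5,sold=5 ship[1->2]=4 ship[0->1]=5 prod=5 -> inv=[5 11 6]
Step 5: demand=5,sold=5 ship[1->2]=4 ship[0->1]=5 prod=5 -> inv=[5 12 5]
Step 6: demand=5,sold=5 ship[1->2]=4 ship[0->1]=5 prod=5 -> inv=[5 13 4]

5 13 4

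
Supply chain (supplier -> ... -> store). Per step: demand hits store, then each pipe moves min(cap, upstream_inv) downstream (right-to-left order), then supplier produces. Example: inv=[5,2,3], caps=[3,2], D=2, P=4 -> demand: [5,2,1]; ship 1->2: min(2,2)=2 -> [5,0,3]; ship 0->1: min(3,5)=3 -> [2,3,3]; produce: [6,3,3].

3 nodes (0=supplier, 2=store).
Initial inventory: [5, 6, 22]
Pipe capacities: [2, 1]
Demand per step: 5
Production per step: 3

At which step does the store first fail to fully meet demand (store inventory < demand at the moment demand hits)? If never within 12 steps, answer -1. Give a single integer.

Step 1: demand=5,sold=5 ship[1->2]=1 ship[0->1]=2 prod=3 -> [6 7 18]
Step 2: demand=5,sold=5 ship[1->2]=1 ship[0->1]=2 prod=3 -> [7 8 14]
Step 3: demand=5,sold=5 ship[1->2]=1 ship[0->1]=2 prod=3 -> [8 9 10]
Step 4: demand=5,sold=5 ship[1->2]=1 ship[0->1]=2 prod=3 -> [9 10 6]
Step 5: demand=5,sold=5 ship[1->2]=1 ship[0->1]=2 prod=3 -> [10 11 2]
Step 6: demand=5,sold=2 ship[1->2]=1 ship[0->1]=2 prod=3 -> [11 12 1]
Step 7: demand=5,sold=1 ship[1->2]=1 ship[0->1]=2 prod=3 -> [12 13 1]
Step 8: demand=5,sold=1 ship[1->2]=1 ship[0->1]=2 prod=3 -> [13 14 1]
Step 9: demand=5,sold=1 ship[1->2]=1 ship[0->1]=2 prod=3 -> [14 15 1]
Step 10: demand=5,sold=1 ship[1->2]=1 ship[0->1]=2 prod=3 -> [15 16 1]
Step 11: demand=5,sold=1 ship[1->2]=1 ship[0->1]=2 prod=3 -> [16 17 1]
Step 12: demand=5,sold=1 ship[1->2]=1 ship[0->1]=2 prod=3 -> [17 18 1]
First stockout at step 6

6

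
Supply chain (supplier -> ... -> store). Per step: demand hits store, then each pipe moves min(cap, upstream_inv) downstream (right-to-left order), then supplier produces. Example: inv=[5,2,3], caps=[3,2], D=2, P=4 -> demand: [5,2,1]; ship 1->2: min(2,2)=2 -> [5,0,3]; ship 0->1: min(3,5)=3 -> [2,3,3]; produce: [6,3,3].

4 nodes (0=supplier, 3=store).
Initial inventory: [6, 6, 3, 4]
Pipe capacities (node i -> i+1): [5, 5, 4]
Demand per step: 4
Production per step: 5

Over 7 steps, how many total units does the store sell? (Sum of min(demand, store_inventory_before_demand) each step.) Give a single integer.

Answer: 27

Derivation:
Step 1: sold=4 (running total=4) -> [6 6 5 3]
Step 2: sold=3 (running total=7) -> [6 6 6 4]
Step 3: sold=4 (running total=11) -> [6 6 7 4]
Step 4: sold=4 (running total=15) -> [6 6 8 4]
Step 5: sold=4 (running total=19) -> [6 6 9 4]
Step 6: sold=4 (running total=23) -> [6 6 10 4]
Step 7: sold=4 (running total=27) -> [6 6 11 4]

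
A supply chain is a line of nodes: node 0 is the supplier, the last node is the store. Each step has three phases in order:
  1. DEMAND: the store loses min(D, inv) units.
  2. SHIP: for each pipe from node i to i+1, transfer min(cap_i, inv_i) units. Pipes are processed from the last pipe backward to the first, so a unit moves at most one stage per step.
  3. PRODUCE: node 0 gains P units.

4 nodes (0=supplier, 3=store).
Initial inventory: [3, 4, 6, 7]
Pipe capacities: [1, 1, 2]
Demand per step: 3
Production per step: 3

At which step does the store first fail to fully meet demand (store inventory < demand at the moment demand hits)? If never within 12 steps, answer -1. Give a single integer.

Step 1: demand=3,sold=3 ship[2->3]=2 ship[1->2]=1 ship[0->1]=1 prod=3 -> [5 4 5 6]
Step 2: demand=3,sold=3 ship[2->3]=2 ship[1->2]=1 ship[0->1]=1 prod=3 -> [7 4 4 5]
Step 3: demand=3,sold=3 ship[2->3]=2 ship[1->2]=1 ship[0->1]=1 prod=3 -> [9 4 3 4]
Step 4: demand=3,sold=3 ship[2->3]=2 ship[1->2]=1 ship[0->1]=1 prod=3 -> [11 4 2 3]
Step 5: demand=3,sold=3 ship[2->3]=2 ship[1->2]=1 ship[0->1]=1 prod=3 -> [13 4 1 2]
Step 6: demand=3,sold=2 ship[2->3]=1 ship[1->2]=1 ship[0->1]=1 prod=3 -> [15 4 1 1]
Step 7: demand=3,sold=1 ship[2->3]=1 ship[1->2]=1 ship[0->1]=1 prod=3 -> [17 4 1 1]
Step 8: demand=3,sold=1 ship[2->3]=1 ship[1->2]=1 ship[0->1]=1 prod=3 -> [19 4 1 1]
Step 9: demand=3,sold=1 ship[2->3]=1 ship[1->2]=1 ship[0->1]=1 prod=3 -> [21 4 1 1]
Step 10: demand=3,sold=1 ship[2->3]=1 ship[1->2]=1 ship[0->1]=1 prod=3 -> [23 4 1 1]
Step 11: demand=3,sold=1 ship[2->3]=1 ship[1->2]=1 ship[0->1]=1 prod=3 -> [25 4 1 1]
Step 12: demand=3,sold=1 ship[2->3]=1 ship[1->2]=1 ship[0->1]=1 prod=3 -> [27 4 1 1]
First stockout at step 6

6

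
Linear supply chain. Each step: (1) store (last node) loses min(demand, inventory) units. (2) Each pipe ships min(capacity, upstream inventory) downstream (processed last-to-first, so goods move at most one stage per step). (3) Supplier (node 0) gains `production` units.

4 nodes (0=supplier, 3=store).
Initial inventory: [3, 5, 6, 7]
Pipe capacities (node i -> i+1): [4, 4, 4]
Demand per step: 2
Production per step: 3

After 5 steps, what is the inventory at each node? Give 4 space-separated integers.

Step 1: demand=2,sold=2 ship[2->3]=4 ship[1->2]=4 ship[0->1]=3 prod=3 -> inv=[3 4 6 9]
Step 2: demand=2,sold=2 ship[2->3]=4 ship[1->2]=4 ship[0->1]=3 prod=3 -> inv=[3 3 6 11]
Step 3: demand=2,sold=2 ship[2->3]=4 ship[1->2]=3 ship[0->1]=3 prod=3 -> inv=[3 3 5 13]
Step 4: demand=2,sold=2 ship[2->3]=4 ship[1->2]=3 ship[0->1]=3 prod=3 -> inv=[3 3 4 15]
Step 5: demand=2,sold=2 ship[2->3]=4 ship[1->2]=3 ship[0->1]=3 prod=3 -> inv=[3 3 3 17]

3 3 3 17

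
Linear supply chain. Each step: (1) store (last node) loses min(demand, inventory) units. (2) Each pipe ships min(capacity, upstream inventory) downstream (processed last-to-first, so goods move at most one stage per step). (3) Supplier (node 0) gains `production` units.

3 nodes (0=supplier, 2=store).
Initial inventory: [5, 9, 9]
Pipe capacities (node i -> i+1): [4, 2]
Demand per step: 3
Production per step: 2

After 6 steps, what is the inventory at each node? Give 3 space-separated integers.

Step 1: demand=3,sold=3 ship[1->2]=2 ship[0->1]=4 prod=2 -> inv=[3 11 8]
Step 2: demand=3,sold=3 ship[1->2]=2 ship[0->1]=3 prod=2 -> inv=[2 12 7]
Step 3: demand=3,sold=3 ship[1->2]=2 ship[0->1]=2 prod=2 -> inv=[2 12 6]
Step 4: demand=3,sold=3 ship[1->2]=2 ship[0->1]=2 prod=2 -> inv=[2 12 5]
Step 5: demand=3,sold=3 ship[1->2]=2 ship[0->1]=2 prod=2 -> inv=[2 12 4]
Step 6: demand=3,sold=3 ship[1->2]=2 ship[0->1]=2 prod=2 -> inv=[2 12 3]

2 12 3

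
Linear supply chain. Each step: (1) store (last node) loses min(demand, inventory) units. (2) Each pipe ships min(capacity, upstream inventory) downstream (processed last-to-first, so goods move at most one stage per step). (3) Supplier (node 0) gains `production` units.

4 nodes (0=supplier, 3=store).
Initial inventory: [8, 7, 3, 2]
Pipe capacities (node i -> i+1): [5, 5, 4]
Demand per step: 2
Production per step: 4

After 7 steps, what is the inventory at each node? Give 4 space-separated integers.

Step 1: demand=2,sold=2 ship[2->3]=3 ship[1->2]=5 ship[0->1]=5 prod=4 -> inv=[7 7 5 3]
Step 2: demand=2,sold=2 ship[2->3]=4 ship[1->2]=5 ship[0->1]=5 prod=4 -> inv=[6 7 6 5]
Step 3: demand=2,sold=2 ship[2->3]=4 ship[1->2]=5 ship[0->1]=5 prod=4 -> inv=[5 7 7 7]
Step 4: demand=2,sold=2 ship[2->3]=4 ship[1->2]=5 ship[0->1]=5 prod=4 -> inv=[4 7 8 9]
Step 5: demand=2,sold=2 ship[2->3]=4 ship[1->2]=5 ship[0->1]=4 prod=4 -> inv=[4 6 9 11]
Step 6: demand=2,sold=2 ship[2->3]=4 ship[1->2]=5 ship[0->1]=4 prod=4 -> inv=[4 5 10 13]
Step 7: demand=2,sold=2 ship[2->3]=4 ship[1->2]=5 ship[0->1]=4 prod=4 -> inv=[4 4 11 15]

4 4 11 15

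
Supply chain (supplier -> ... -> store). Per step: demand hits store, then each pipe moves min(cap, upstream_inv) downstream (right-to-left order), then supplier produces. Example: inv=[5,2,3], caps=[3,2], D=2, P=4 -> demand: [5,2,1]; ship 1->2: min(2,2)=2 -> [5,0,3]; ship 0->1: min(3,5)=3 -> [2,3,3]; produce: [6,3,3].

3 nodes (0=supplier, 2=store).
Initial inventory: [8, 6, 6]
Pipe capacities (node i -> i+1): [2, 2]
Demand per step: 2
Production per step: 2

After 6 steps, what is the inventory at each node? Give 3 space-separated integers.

Step 1: demand=2,sold=2 ship[1->2]=2 ship[0->1]=2 prod=2 -> inv=[8 6 6]
Step 2: demand=2,sold=2 ship[1->2]=2 ship[0->1]=2 prod=2 -> inv=[8 6 6]
Step 3: demand=2,sold=2 ship[1->2]=2 ship[0->1]=2 prod=2 -> inv=[8 6 6]
Step 4: demand=2,sold=2 ship[1->2]=2 ship[0->1]=2 prod=2 -> inv=[8 6 6]
Step 5: demand=2,sold=2 ship[1->2]=2 ship[0->1]=2 prod=2 -> inv=[8 6 6]
Step 6: demand=2,sold=2 ship[1->2]=2 ship[0->1]=2 prod=2 -> inv=[8 6 6]

8 6 6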